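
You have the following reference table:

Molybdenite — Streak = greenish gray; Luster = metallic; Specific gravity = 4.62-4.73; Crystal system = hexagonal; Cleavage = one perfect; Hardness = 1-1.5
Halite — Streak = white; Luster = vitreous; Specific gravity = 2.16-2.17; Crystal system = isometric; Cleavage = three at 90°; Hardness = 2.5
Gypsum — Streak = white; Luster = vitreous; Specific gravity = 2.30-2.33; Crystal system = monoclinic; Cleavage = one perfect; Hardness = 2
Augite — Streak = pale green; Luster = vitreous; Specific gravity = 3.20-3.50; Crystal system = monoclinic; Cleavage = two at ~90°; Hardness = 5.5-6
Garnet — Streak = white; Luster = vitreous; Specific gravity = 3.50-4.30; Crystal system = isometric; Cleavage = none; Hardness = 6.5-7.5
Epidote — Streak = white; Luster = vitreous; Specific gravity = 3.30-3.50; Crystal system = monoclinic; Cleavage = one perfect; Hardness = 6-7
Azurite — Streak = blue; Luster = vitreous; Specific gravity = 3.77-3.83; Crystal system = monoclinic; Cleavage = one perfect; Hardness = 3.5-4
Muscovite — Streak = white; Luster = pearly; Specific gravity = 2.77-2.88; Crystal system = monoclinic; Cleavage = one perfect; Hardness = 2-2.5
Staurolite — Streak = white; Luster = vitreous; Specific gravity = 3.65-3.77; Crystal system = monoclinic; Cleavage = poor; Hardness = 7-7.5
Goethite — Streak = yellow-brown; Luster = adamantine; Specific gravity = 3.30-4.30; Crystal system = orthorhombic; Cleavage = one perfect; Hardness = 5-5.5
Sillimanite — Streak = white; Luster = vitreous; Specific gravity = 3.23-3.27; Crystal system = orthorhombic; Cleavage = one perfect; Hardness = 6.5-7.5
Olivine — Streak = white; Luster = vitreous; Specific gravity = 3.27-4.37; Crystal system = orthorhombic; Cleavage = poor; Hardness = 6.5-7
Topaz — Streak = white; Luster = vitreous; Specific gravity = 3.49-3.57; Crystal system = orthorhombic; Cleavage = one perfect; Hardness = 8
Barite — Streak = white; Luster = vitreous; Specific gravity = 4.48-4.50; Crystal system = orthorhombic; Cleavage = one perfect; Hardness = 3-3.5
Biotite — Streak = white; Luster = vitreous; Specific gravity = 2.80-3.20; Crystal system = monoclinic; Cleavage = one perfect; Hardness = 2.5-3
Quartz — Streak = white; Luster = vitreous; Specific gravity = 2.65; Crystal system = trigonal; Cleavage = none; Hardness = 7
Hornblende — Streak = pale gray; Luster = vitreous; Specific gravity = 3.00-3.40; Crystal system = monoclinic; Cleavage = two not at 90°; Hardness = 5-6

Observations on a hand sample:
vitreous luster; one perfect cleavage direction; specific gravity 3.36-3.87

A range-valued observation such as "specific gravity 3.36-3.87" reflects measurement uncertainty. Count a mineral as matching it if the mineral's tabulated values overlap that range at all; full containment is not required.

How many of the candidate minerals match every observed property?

3

Vitreous luster is inconsistent with Molybdenite, Muscovite, Goethite.
One perfect cleavage direction: Gypsum, Epidote, Azurite, Sillimanite, Topaz, Barite, Biotite remain.
Specific gravity 3.36-3.87: narrows the field to Epidote, Azurite, Topaz.
Consistent with every observation: Azurite, Epidote, Topaz.
That is 3 minerals.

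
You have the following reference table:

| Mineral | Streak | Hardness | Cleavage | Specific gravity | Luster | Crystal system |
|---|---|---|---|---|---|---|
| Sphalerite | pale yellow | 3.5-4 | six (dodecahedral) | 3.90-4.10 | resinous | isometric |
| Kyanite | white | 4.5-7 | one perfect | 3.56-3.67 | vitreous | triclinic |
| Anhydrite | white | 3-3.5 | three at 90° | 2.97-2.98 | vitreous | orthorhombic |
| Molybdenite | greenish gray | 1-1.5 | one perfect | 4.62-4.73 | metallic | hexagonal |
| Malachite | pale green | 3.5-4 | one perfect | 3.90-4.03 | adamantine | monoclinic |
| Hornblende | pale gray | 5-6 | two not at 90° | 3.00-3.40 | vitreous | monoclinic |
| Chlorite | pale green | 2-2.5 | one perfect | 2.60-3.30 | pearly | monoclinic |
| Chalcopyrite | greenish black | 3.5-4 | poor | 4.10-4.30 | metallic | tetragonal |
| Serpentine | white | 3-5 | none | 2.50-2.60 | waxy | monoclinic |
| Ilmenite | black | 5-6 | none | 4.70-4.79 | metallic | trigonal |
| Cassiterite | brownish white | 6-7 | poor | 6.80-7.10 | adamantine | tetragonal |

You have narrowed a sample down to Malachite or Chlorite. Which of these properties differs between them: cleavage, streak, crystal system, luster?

luster

Cleavage: both one perfect — same for both.
Streak: both pale green — same for both.
Crystal system: both monoclinic — same for both.
Luster: Malachite adamantine, Chlorite pearly — distinct.
Luster is the diagnostic property here.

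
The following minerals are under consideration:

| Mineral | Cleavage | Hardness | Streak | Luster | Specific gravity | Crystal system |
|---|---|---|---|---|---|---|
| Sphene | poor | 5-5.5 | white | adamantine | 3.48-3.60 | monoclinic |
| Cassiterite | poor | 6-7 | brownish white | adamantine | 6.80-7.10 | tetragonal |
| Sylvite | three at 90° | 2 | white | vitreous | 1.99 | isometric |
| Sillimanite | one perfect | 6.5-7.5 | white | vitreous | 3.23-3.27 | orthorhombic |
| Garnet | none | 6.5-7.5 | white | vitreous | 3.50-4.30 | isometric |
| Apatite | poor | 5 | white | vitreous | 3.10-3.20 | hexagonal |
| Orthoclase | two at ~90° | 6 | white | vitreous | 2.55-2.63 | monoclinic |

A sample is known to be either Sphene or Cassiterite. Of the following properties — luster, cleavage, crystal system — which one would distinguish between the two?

crystal system

Luster: both adamantine — same for both.
Cleavage: both poor — same for both.
Crystal system: Sphene monoclinic, Cassiterite tetragonal — these differ.
Of the listed properties, crystal system is the one that separates them.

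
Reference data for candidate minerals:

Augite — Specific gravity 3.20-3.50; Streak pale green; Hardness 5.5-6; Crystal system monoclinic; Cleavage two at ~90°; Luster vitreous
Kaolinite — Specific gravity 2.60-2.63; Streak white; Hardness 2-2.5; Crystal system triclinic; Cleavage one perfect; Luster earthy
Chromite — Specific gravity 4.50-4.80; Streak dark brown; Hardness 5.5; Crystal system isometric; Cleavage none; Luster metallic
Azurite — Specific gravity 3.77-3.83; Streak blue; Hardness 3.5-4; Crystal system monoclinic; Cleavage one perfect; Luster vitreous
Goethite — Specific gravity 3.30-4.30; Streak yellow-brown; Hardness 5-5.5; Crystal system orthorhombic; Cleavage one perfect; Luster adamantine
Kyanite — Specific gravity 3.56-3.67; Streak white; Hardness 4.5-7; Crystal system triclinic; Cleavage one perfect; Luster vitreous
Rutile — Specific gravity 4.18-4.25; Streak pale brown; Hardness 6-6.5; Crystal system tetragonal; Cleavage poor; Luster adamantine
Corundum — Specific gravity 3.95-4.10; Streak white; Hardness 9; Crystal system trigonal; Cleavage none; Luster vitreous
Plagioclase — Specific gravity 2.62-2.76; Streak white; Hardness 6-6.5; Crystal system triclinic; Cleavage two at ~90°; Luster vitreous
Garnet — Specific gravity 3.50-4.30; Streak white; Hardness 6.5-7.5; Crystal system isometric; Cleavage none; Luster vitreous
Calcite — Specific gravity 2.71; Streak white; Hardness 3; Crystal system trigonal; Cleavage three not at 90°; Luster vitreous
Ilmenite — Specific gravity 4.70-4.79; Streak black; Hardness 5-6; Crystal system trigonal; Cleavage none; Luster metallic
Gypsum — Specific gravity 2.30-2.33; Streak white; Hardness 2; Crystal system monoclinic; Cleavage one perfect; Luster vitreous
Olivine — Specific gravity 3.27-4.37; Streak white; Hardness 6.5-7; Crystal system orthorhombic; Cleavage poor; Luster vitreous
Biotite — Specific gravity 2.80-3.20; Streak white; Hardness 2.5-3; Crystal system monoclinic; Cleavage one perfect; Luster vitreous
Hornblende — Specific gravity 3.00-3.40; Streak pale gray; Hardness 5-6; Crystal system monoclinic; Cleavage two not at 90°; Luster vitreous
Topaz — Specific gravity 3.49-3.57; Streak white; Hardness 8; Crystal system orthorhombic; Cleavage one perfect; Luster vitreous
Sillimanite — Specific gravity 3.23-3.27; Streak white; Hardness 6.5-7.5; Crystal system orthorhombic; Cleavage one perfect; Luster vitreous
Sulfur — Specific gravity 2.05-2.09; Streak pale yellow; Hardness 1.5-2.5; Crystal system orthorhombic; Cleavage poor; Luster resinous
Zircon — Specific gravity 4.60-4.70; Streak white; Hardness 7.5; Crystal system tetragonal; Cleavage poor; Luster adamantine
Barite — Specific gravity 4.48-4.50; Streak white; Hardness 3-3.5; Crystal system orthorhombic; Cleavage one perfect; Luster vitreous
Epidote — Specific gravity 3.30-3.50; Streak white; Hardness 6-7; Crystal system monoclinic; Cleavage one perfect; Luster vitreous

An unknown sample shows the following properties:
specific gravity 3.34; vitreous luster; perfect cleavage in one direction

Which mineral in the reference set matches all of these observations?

Epidote

Specific gravity 3.34 — only Augite, Goethite, Olivine, Hornblende, Epidote remain.
Vitreous luster rules out Goethite.
Perfect cleavage in one direction — only Epidote remains.
Epidote is the sole remaining match.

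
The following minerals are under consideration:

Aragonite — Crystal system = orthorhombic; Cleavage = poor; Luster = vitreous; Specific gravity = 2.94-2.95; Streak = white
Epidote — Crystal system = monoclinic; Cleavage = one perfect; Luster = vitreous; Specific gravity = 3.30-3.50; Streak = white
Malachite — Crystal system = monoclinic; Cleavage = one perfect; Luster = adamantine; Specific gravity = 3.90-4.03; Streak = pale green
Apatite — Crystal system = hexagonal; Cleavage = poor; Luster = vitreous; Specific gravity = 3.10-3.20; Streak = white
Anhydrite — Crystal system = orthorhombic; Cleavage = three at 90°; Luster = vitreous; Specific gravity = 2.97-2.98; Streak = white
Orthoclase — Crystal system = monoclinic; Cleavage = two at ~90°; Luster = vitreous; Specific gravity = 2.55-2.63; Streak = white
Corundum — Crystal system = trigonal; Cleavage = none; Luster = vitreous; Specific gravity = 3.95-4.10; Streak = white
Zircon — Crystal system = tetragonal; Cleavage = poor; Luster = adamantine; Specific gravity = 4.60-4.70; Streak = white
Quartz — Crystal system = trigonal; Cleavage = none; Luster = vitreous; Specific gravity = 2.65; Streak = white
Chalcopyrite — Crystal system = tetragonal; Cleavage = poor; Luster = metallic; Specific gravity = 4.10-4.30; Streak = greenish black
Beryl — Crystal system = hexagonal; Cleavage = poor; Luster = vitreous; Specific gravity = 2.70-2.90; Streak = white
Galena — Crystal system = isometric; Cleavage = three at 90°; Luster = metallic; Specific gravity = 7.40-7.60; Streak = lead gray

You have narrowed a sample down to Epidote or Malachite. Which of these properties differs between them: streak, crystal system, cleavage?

streak

Streak: Epidote white, Malachite pale green — different.
Crystal system: both monoclinic — no difference.
Cleavage: both one perfect — no difference.
Only streak differs between Epidote and Malachite among the listed tests.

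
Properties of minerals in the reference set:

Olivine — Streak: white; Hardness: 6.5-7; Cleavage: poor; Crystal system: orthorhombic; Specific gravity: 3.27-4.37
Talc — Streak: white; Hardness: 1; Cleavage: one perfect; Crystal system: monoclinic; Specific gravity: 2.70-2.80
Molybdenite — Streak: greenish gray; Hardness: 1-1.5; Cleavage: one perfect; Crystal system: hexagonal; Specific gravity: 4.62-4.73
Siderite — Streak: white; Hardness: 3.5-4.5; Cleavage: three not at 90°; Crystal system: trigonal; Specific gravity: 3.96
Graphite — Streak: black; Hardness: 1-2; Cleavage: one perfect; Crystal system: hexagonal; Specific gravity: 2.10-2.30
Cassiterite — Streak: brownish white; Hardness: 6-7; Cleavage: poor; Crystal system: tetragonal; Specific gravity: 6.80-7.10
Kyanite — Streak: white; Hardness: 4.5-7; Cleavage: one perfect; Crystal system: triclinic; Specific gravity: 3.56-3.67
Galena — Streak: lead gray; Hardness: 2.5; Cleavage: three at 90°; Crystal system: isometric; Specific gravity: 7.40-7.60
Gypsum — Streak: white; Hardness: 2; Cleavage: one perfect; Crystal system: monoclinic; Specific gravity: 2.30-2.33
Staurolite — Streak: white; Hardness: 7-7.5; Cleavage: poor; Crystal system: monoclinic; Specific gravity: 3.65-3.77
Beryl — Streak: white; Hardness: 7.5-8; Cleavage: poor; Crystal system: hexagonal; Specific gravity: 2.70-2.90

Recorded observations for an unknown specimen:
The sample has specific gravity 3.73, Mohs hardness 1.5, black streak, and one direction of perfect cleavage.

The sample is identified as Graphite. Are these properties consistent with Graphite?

Inconsistent

Specific gravity 3.73 — Graphite has SG 2.10-2.30; which does not match.
Mohs hardness 1.5 — fits Graphite (hardness 1-2).
Black streak — fits Graphite (black streak).
One direction of perfect cleavage — fits Graphite (cleavage one perfect).
The specific gravity observation rules out Graphite.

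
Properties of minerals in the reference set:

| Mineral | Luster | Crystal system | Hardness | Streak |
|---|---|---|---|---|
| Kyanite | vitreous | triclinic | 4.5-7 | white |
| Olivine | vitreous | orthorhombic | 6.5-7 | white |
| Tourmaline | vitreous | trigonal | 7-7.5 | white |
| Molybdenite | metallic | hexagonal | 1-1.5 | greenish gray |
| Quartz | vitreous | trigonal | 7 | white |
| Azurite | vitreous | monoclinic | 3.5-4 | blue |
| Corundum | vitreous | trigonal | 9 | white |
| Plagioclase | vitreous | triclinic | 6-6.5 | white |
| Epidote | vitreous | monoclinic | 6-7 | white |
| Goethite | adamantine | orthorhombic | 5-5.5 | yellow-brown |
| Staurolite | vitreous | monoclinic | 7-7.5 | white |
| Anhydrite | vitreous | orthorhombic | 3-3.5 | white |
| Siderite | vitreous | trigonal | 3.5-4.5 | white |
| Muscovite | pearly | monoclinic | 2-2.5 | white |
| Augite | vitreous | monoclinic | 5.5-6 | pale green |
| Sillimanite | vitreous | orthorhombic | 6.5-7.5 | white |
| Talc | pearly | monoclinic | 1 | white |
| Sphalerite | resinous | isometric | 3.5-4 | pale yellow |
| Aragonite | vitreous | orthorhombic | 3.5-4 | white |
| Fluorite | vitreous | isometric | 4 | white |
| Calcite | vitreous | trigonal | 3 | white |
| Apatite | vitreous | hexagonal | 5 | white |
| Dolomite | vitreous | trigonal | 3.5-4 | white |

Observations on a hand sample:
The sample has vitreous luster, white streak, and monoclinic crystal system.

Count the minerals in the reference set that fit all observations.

2

Vitreous luster excludes Molybdenite, Goethite, Muscovite, Talc, Sphalerite.
White streak excludes Azurite, Augite.
Monoclinic crystal system: leaves Epidote, Staurolite.
Remaining candidates: Epidote, Staurolite.
That is 2 minerals.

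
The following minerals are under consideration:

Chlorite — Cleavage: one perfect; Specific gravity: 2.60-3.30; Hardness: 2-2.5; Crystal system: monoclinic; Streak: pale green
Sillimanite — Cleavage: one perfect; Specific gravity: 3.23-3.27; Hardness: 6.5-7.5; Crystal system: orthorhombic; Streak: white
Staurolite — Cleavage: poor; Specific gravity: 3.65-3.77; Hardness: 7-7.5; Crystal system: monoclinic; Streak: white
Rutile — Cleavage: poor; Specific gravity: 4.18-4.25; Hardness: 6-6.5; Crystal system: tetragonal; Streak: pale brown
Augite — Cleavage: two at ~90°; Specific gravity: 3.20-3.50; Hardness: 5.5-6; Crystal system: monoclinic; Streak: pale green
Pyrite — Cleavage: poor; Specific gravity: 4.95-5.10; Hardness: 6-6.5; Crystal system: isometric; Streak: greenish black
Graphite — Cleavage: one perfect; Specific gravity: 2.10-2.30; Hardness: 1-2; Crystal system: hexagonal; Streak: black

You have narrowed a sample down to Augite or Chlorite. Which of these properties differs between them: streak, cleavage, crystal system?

cleavage

Streak: both pale green — same for both.
Cleavage: Augite two at ~90°, Chlorite one perfect — different.
Crystal system: both monoclinic — same for both.
Only cleavage differs between Augite and Chlorite among the listed tests.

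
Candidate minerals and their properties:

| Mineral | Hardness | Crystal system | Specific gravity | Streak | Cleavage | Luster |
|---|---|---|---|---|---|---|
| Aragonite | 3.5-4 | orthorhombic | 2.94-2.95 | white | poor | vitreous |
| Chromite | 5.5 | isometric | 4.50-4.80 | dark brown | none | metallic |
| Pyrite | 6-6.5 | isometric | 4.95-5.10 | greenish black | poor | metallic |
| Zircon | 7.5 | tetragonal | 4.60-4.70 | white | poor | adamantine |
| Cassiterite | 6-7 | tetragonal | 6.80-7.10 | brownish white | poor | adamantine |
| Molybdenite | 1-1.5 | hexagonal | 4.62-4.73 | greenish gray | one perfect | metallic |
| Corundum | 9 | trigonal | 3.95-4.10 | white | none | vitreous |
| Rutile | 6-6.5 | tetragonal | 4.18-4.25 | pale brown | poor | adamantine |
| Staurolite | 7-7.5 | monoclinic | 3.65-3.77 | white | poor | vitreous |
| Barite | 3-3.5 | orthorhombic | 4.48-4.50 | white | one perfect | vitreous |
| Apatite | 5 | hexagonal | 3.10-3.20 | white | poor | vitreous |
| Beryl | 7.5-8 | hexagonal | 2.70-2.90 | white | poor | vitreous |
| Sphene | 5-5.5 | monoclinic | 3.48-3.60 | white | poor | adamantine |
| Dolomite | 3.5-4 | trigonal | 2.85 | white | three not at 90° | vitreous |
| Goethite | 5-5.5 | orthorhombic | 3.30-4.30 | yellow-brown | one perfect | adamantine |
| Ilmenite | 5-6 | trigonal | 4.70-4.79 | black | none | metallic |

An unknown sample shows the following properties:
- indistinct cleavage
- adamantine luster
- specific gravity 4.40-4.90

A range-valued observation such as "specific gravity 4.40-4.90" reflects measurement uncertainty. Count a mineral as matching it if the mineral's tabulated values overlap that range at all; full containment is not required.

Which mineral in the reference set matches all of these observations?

Zircon

Indistinct cleavage — only Aragonite, Pyrite, Zircon, Cassiterite, Rutile, Staurolite, Apatite, Beryl, Sphene remain.
Adamantine luster — leaves Zircon, Cassiterite, Rutile, Sphene.
Specific gravity 4.40-4.90 — narrows the field to Zircon.
The only mineral consistent with every observation is Zircon.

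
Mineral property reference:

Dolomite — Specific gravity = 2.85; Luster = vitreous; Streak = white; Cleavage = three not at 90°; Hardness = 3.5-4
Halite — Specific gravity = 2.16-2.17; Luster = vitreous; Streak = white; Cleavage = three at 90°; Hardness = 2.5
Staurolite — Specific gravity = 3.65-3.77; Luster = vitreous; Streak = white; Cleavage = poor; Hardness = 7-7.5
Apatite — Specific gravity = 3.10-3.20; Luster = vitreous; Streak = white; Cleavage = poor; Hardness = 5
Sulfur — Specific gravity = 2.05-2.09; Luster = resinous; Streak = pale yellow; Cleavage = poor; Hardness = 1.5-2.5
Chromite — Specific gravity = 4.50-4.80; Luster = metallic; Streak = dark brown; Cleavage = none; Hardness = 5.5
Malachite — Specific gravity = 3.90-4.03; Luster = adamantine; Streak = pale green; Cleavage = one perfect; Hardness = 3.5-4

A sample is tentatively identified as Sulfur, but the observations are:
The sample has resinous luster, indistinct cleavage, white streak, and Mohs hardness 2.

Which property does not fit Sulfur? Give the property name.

streak

Resinous luster: Sulfur has resinous luster — agrees.
Indistinct cleavage: Sulfur has cleavage poor — agrees.
White streak: Sulfur has pale yellow streak — does not match.
Mohs hardness 2: Sulfur has hardness 1.5-2.5 — agrees.
Everything matches except the streak.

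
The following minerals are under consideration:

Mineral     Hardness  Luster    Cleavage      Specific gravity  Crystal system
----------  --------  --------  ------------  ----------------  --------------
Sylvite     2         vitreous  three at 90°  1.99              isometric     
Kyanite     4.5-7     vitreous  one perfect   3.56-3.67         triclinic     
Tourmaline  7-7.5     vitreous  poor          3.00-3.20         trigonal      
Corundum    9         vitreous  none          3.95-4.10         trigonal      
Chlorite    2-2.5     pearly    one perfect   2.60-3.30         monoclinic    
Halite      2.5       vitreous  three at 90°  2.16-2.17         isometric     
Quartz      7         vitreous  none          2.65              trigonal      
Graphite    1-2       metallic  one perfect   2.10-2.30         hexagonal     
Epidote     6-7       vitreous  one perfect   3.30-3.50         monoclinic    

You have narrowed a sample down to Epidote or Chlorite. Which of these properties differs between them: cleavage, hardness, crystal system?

hardness

Cleavage: both one perfect — identical.
Hardness: Epidote 6-7, Chlorite 2-2.5 — different.
Crystal system: both monoclinic — identical.
Of the listed properties, hardness is the one that separates them.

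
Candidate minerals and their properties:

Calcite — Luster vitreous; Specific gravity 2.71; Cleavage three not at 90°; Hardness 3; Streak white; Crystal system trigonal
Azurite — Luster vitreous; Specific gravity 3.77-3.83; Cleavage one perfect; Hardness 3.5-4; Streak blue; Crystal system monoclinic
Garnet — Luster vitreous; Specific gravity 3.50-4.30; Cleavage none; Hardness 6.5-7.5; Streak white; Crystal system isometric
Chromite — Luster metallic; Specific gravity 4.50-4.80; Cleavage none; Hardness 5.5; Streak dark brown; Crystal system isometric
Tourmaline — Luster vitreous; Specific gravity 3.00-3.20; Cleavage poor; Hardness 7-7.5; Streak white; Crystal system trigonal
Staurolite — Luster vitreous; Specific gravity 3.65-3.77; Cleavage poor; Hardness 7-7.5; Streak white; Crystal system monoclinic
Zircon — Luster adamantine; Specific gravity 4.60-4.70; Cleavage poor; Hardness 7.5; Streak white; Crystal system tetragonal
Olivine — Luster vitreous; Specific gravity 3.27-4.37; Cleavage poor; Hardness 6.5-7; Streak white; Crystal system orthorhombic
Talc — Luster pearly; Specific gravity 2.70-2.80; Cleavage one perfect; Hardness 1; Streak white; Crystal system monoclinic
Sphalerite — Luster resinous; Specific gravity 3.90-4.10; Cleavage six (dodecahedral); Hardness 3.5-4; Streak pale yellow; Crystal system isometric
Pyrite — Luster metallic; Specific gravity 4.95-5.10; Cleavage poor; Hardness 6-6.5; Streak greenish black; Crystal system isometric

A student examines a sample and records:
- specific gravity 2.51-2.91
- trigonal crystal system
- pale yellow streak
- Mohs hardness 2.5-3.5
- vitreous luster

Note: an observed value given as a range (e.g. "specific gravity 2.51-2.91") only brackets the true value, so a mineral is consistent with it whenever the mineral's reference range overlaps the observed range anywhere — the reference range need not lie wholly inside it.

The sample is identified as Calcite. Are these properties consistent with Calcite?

No

Specific gravity 2.51-2.91 — matches Calcite (SG 2.71).
Trigonal crystal system — matches Calcite (trigonal system).
Pale yellow streak — Calcite has white streak; a mismatch.
Mohs hardness 2.5-3.5 — matches Calcite (hardness 3).
Vitreous luster — matches Calcite (vitreous luster).
The streak observation rules out Calcite.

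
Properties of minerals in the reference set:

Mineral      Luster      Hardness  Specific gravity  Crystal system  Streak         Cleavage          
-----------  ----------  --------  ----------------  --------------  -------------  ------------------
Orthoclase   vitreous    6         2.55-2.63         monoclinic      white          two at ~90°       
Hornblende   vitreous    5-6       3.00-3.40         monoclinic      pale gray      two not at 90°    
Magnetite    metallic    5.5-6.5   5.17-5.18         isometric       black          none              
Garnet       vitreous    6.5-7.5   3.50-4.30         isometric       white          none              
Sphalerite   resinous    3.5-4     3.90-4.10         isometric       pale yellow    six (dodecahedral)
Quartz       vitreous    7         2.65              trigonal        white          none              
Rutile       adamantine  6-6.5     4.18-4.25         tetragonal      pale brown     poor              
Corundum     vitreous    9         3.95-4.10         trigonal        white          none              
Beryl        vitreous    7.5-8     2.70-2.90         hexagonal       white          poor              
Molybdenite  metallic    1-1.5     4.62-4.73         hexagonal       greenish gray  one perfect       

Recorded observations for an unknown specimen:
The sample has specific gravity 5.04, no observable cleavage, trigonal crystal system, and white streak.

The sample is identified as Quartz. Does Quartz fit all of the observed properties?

No

Specific gravity 5.04 — Quartz has SG 2.65; which does not match.
No observable cleavage — consistent with Quartz (cleavage none).
Trigonal crystal system — consistent with Quartz (trigonal system).
White streak — consistent with Quartz (white streak).
Specific gravity alone is enough to reject Quartz.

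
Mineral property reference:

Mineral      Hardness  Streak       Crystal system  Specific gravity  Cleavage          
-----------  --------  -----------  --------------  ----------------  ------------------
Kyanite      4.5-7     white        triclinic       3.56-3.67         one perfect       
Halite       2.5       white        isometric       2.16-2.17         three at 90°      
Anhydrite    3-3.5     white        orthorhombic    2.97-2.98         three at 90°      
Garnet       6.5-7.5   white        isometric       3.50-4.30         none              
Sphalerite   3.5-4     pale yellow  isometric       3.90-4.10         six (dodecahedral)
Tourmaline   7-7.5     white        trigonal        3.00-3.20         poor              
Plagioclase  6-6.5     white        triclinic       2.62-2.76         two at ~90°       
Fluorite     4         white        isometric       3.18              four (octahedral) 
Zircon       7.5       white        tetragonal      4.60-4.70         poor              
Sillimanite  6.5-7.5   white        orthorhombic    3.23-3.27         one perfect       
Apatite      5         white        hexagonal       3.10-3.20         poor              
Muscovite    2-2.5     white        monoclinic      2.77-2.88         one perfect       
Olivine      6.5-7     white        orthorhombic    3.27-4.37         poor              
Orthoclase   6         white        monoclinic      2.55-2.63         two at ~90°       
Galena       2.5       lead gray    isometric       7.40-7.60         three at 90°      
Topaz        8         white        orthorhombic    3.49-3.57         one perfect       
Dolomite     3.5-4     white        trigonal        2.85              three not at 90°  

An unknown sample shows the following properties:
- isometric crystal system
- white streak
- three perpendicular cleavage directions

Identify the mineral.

Halite

Isometric crystal system — Halite, Garnet, Sphalerite, Fluorite, Galena remain.
White streak eliminates Sphalerite, Galena.
Three perpendicular cleavage directions — only Halite remains.
Halite is the sole remaining match.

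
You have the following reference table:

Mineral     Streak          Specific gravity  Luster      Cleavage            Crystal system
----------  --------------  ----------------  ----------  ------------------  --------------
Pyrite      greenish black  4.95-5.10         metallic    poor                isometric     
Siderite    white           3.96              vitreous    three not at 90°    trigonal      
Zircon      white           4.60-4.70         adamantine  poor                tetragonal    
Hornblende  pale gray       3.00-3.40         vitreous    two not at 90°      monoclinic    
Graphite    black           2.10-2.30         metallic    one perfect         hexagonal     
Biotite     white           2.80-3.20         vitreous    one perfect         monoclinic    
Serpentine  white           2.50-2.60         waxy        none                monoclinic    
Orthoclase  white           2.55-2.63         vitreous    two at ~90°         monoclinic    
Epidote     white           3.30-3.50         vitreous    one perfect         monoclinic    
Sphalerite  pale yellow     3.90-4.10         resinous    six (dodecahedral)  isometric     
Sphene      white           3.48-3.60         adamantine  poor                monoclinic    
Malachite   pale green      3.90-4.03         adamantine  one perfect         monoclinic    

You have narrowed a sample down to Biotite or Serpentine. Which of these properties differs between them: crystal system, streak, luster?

Crystal system: both monoclinic — shared.
Streak: both white — shared.
Luster: Biotite vitreous, Serpentine waxy — these differ.
Luster is the diagnostic property here.

luster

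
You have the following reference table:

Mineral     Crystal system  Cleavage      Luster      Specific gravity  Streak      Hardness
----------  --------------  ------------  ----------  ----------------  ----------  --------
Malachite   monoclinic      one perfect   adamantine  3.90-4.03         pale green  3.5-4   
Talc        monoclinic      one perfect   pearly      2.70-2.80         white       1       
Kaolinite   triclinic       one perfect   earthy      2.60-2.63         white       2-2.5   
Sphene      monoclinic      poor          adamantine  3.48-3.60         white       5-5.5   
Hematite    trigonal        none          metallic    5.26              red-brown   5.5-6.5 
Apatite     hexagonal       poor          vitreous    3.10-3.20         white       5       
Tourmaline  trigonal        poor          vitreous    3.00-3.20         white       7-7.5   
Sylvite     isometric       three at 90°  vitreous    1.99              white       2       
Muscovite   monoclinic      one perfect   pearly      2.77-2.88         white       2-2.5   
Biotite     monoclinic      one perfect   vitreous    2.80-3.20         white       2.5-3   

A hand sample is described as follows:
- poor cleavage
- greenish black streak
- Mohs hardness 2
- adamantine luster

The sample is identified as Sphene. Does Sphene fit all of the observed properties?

No

Poor cleavage — consistent with Sphene (cleavage poor).
Greenish black streak — Sphene has white streak; which does not match.
Mohs hardness 2 — Sphene has hardness 5-5.5; which does not match.
Adamantine luster — consistent with Sphene (adamantine luster).
2 of the observed properties are inconsistent with Sphene.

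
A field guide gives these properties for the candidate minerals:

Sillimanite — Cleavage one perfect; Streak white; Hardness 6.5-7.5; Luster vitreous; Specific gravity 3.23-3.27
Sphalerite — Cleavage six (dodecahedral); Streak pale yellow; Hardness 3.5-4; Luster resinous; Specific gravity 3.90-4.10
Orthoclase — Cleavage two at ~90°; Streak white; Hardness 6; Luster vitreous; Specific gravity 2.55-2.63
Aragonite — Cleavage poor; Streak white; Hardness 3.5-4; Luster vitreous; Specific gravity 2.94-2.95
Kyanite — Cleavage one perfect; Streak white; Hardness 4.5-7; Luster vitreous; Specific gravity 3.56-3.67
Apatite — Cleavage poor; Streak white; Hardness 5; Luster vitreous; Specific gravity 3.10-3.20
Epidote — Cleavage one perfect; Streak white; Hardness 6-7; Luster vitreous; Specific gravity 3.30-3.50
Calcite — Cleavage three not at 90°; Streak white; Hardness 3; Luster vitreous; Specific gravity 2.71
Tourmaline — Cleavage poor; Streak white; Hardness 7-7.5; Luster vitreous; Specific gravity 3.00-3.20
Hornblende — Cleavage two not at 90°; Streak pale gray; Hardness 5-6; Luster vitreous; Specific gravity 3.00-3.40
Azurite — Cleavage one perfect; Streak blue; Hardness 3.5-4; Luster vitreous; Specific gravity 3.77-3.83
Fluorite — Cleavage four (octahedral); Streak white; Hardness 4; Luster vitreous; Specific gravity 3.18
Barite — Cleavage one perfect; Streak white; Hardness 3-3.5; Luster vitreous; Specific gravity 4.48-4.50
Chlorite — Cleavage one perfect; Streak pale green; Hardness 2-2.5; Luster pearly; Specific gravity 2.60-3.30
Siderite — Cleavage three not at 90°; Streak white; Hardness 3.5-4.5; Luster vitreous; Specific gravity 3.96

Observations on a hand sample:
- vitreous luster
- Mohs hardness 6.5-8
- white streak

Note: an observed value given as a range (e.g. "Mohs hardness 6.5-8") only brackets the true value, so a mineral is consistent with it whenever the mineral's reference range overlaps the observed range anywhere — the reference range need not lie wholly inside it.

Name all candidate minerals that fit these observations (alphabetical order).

Vitreous luster rules out Sphalerite, Chlorite.
Mohs hardness 6.5-8: leaves Sillimanite, Kyanite, Epidote, Tourmaline.
White streak: consistent with all remaining minerals.
Consistent with every observation: Epidote, Kyanite, Sillimanite, Tourmaline.

Epidote, Kyanite, Sillimanite, Tourmaline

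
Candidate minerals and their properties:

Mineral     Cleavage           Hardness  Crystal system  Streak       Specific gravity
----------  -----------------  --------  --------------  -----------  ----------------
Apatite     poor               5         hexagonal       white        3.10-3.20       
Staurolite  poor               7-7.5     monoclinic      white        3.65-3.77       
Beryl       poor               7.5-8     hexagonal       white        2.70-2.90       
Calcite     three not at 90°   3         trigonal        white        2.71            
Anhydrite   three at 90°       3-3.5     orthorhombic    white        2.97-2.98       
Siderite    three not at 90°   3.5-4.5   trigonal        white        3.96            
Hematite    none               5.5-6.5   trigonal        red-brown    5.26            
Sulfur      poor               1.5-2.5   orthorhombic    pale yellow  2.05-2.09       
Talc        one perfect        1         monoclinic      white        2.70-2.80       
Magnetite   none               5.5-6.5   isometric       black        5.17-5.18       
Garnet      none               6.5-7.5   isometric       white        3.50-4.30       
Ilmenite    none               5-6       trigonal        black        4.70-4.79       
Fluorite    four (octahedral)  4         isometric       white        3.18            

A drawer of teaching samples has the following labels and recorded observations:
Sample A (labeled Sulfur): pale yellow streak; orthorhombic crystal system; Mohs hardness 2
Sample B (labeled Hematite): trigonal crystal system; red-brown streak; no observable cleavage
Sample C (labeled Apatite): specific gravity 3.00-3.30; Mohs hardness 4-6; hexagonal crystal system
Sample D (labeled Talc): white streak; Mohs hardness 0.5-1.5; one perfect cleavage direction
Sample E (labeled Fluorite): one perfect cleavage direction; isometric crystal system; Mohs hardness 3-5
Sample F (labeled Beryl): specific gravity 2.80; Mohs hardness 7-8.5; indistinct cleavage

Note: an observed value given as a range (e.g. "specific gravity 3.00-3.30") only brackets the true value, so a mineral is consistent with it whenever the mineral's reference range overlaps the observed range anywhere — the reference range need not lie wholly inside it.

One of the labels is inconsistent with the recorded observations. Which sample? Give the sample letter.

E

Sample A: all recorded properties match Sulfur.
Sample B: all recorded properties match Hematite.
Sample C: all recorded properties match Apatite.
Sample D: all recorded properties match Talc.
Sample E: Fluorite has cleavage four (octahedral), but the record shows one perfect cleavage direction — this label is wrong.
Sample F: all recorded properties match Beryl.
Only sample E is inconsistent with its label.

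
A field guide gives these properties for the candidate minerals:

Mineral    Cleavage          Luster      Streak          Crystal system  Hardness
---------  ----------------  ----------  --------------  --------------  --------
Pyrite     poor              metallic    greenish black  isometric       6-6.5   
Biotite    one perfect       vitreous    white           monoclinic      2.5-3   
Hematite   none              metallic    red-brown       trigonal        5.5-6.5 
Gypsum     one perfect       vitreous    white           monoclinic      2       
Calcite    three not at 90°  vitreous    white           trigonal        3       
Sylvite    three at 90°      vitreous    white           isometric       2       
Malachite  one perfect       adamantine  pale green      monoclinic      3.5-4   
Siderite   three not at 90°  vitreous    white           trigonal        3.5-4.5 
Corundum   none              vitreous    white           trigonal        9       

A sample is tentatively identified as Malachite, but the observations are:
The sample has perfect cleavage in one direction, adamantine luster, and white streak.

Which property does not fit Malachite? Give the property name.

streak

Perfect cleavage in one direction: Malachite has cleavage one perfect — within range.
Adamantine luster: Malachite has adamantine luster — within range.
White streak: Malachite has pale green streak — outside the reference range.
The streak is the one property that does not fit.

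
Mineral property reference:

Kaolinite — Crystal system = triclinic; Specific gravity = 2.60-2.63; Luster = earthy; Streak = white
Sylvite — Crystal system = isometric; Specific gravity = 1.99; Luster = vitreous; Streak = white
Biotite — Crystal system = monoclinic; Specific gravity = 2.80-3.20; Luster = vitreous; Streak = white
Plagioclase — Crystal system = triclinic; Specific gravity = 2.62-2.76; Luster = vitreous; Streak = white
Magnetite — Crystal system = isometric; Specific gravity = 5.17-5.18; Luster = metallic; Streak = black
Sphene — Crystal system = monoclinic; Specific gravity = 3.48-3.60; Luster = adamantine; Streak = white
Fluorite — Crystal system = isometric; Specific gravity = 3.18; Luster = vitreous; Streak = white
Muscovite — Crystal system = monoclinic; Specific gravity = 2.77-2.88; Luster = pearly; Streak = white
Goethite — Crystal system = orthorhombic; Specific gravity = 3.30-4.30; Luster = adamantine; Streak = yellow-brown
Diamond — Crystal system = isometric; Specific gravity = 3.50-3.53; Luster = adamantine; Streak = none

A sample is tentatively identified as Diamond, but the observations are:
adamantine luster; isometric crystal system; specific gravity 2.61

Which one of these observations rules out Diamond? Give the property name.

Adamantine luster: Diamond has adamantine luster — within range.
Isometric crystal system: Diamond has isometric system — within range.
Specific gravity 2.61: Diamond has SG 3.50-3.53 — inconsistent.
Only the specific gravity is inconsistent.

specific gravity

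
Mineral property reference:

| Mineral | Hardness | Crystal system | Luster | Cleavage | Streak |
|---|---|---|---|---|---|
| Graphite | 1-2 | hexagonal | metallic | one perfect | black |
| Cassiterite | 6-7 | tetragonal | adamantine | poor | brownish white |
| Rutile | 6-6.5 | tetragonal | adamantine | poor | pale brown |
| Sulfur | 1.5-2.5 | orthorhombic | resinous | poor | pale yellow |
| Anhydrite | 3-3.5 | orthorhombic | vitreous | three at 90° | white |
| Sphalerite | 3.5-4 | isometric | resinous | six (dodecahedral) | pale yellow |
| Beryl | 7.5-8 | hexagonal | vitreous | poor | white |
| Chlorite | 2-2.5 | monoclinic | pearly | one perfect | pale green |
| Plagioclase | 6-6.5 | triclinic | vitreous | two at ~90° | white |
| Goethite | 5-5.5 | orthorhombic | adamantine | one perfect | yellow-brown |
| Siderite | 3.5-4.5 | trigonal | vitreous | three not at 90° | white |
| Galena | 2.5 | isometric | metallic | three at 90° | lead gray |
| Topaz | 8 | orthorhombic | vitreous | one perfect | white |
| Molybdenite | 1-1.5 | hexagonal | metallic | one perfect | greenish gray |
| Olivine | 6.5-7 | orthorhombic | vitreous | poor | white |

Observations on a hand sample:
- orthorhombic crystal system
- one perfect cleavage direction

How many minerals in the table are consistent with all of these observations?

Orthorhombic crystal system: Sulfur, Anhydrite, Goethite, Topaz, Olivine remain.
One perfect cleavage direction: Goethite, Topaz remain.
Consistent with every observation: Goethite, Topaz.
That is 2 minerals.

2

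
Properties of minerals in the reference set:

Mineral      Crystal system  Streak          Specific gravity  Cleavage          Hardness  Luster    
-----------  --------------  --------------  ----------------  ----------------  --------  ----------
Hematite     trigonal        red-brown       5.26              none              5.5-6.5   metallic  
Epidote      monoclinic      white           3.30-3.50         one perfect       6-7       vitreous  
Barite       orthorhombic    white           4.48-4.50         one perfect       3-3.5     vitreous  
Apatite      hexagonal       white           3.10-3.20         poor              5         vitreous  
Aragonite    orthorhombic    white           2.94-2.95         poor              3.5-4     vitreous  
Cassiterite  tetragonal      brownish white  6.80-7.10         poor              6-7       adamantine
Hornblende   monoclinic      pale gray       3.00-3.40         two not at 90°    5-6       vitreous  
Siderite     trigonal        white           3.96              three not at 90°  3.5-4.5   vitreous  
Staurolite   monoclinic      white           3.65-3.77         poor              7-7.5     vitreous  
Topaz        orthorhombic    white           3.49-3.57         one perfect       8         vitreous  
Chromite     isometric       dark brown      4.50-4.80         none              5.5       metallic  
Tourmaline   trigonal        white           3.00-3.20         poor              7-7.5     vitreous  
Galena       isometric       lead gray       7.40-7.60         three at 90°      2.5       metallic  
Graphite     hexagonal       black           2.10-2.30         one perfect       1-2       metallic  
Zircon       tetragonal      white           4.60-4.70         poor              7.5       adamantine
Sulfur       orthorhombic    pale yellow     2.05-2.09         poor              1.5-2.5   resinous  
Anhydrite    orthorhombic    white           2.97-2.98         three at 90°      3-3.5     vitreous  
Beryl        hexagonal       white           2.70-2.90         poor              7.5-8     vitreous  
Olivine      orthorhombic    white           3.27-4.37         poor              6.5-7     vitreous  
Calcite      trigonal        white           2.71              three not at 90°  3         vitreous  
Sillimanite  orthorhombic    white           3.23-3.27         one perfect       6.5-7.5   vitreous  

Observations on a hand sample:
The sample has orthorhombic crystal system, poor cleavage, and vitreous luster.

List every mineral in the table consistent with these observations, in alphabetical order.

Aragonite, Olivine

Orthorhombic crystal system: Barite, Aragonite, Topaz, Sulfur, Anhydrite, Olivine, Sillimanite remain.
Poor cleavage: leaves Aragonite, Sulfur, Olivine.
Vitreous luster excludes Sulfur.
Consistent with every observation: Aragonite, Olivine.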